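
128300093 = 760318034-632017941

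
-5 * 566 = -2830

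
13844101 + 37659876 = 51503977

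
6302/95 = 66 + 32/95 ≈ 66.34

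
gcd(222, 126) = 6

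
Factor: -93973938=-1 * 2^1 * 3^1 * 15662323^1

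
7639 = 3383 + 4256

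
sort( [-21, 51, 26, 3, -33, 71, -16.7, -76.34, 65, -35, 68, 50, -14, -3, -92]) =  [-92, -76.34, -35, -33, -21, -16.7, -14, -3, 3, 26, 50, 51, 65, 68, 71]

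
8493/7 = 1213 + 2/7≈1213.29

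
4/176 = 1/44 ≈ 0.0227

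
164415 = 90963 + 73452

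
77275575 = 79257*975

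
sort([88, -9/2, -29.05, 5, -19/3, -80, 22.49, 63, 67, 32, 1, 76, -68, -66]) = [-80, -68, -66, -29.05, -19/3, -9/2, 1, 5, 22.49, 32, 63, 67, 76, 88]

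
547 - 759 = -212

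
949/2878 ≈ 0.330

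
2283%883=517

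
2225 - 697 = 1528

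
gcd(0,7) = 7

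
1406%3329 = 1406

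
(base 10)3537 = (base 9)4760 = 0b110111010001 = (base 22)76h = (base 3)11212000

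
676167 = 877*771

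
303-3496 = -3193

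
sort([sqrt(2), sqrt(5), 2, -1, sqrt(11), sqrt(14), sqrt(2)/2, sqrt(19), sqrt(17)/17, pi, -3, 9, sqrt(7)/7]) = [-3, -1, sqrt(17)/17, sqrt(7)/7, sqrt(2)/2, sqrt(2), 2, sqrt(5), pi, sqrt(11), sqrt(14), sqrt(19), 9]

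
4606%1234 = 904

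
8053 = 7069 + 984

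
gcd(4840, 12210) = 110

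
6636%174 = 24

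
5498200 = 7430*740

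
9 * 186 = 1674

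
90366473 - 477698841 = -387332368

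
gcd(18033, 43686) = 3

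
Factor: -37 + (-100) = -1 * 137^1 = -137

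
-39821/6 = -6636 - 5/6 ≈ -6636.83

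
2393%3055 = 2393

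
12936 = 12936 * 1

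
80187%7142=1625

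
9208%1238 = 542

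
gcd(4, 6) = 2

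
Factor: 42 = 2^1*3^1*7^1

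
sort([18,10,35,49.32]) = [10,18,35,49.32]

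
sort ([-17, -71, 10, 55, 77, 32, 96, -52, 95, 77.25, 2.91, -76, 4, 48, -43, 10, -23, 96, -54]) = [-76, -71, -54, -52, -43, -23, -17, 2.91, 4, 10, 10, 32, 48, 55, 77, 77.25, 95, 96, 96]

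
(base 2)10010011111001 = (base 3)110222120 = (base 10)9465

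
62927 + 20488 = 83415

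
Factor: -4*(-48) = 2^6*3^1 = 192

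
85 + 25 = 110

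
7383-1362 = 6021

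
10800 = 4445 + 6355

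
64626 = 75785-11159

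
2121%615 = 276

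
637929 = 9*70881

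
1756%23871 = 1756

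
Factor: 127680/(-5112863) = -1*2^6*3^1*5^1*19^1*109^(-1)*6701^(-1) = -18240/730409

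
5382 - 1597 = 3785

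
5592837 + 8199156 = 13791993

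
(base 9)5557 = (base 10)4102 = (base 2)1000000000110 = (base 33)3pa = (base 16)1006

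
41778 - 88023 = -46245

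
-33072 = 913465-946537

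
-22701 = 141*(-161)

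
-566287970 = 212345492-778633462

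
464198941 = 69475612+394723329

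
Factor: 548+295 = 3^1 * 281^1 = 843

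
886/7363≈0.120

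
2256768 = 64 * 35262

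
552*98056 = 54126912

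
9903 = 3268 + 6635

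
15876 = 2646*6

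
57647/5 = 11529+2/5 = 11529.40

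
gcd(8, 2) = 2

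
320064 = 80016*4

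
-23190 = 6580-29770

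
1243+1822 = 3065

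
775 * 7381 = 5720275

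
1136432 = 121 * 9392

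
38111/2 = 19055 + 1/2 = 19055.50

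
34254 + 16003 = 50257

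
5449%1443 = 1120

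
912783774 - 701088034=211695740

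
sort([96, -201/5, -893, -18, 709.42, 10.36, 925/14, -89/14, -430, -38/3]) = [-893, -430, -201/5, -18, -38/3, -89/14, 10.36, 925/14, 96, 709.42]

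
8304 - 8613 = -309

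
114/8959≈0.0127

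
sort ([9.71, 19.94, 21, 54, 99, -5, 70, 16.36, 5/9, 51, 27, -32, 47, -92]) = [-92, -32, -5, 5/9, 9.71, 16.36, 19.94, 21, 27, 47, 51, 54, 70, 99]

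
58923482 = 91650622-32727140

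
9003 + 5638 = 14641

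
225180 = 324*695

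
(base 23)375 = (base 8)3331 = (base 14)8d3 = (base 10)1753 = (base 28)26h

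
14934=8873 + 6061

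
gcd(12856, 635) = 1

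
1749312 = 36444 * 48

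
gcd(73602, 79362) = 18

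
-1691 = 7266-8957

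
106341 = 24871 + 81470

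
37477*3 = 112431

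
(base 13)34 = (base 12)37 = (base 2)101011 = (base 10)43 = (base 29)1e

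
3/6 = 1/2 = 0.50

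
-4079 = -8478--4399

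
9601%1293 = 550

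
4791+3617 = 8408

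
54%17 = 3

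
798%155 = 23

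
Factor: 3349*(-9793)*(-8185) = 5^1*7^1*17^1*197^1*1399^1*1637^1 = 268441456045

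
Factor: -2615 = -1*5^1*523^1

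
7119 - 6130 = 989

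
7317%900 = 117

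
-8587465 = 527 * (-16295)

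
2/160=1/80=0.0125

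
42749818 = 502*85159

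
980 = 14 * 70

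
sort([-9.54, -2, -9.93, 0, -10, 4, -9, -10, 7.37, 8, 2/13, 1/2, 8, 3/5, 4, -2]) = [-10, -10, -9.93, -9.54, -9, -2, -2, 0, 2/13, 1/2, 3/5, 4, 4, 7.37, 8, 8]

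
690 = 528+162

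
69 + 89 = 158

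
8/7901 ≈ 0.00101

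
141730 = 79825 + 61905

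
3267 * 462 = 1509354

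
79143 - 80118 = -975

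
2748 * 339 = 931572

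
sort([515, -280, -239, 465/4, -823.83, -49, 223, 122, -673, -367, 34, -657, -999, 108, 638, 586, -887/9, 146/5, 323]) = [-999, -823.83, -673, -657, -367, -280, -239, -887/9, -49, 146/5, 34, 108, 465/4, 122, 223, 323, 515, 586, 638]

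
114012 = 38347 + 75665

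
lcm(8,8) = 8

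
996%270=186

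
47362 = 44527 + 2835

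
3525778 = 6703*526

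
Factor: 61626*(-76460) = -1*2^3*3^1*5^1*3823^1*10271^1 = -4711923960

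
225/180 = 5/4 = 1.25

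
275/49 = 5 + 30/49 ≈ 5.61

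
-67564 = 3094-70658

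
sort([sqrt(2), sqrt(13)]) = [sqrt(2), sqrt(13)]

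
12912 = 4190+8722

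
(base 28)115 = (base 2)1100110001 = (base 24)1a1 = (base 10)817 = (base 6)3441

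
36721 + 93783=130504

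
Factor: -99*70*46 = -1*2^2*3^2*5^1*7^1*11^1*23^1 = -318780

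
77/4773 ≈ 0.0161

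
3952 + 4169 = 8121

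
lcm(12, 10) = 60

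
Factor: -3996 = -1 * 2^2 * 3^3 * 37^1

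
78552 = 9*8728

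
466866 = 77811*6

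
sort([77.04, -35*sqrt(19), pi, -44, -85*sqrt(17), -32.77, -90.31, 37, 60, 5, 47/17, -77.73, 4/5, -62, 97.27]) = [-85*sqrt(17), -35*sqrt(19), -90.31, -77.73, -62, -44, -32.77, 4/5, 47/17, pi, 5, 37, 60, 77.04, 97.27]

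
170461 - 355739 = -185278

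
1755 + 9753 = 11508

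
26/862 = 13/431 ≈ 0.0302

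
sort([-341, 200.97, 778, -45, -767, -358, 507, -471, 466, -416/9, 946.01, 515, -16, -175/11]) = [-767, -471, -358, -341, -416/9, -45, -16, -175/11, 200.97, 466, 507, 515, 778, 946.01]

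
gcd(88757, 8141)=1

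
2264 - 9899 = -7635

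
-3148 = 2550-5698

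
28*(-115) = -3220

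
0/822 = 0 = 0.00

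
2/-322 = -1/161 ≈ -0.00621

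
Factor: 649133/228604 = 2^(-2) * 67^(-1) * 761^1 = 761/268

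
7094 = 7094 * 1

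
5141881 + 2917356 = 8059237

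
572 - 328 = 244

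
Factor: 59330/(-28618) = -1*5^1*17^1*41^(-1) = -85/41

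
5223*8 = 41784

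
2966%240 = 86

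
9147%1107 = 291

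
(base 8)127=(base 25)3c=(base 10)87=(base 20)47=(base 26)39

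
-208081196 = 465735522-673816718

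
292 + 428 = 720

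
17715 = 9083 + 8632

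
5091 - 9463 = -4372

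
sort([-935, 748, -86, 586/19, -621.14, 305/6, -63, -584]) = [-935, -621.14, -584, -86, -63, 586/19, 305/6, 748]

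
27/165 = 9/55 ≈ 0.164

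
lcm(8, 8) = 8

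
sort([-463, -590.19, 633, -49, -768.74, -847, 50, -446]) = [-847, -768.74, -590.19, -463, -446, -49, 50, 633]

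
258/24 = 43/4 = 10.75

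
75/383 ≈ 0.196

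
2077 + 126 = 2203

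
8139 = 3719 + 4420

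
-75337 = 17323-92660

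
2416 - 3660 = -1244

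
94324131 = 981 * 96151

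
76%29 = 18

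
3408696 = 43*79272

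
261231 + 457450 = 718681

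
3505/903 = 3 + 796/903 ≈ 3.88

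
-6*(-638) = 3828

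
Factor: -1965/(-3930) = 2^(-1) = 1/2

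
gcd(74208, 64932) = 9276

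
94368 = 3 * 31456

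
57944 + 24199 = 82143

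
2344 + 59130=61474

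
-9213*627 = -5776551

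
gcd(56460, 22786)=2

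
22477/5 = 4495 + 2/5 = 4495.40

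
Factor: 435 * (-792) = -1 * 2^3 * 3^3 * 5^1 * 11^1 * 29^1 = -344520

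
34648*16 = 554368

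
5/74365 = 1/14873 ≈ 0.0000672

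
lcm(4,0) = 0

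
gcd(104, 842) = 2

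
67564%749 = 154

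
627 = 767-140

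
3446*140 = 482440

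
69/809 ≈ 0.0853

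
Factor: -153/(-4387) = 3^2*17^1*41^(-1)*107^(-1)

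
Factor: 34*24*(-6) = -1*2^5*3^2*17^1 = -4896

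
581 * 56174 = 32637094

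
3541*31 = 109771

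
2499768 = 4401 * 568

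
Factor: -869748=-1 * 2^2 * 3^1 * 11^2 * 599^1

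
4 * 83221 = 332884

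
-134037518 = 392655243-526692761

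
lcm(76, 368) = 6992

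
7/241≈0.0290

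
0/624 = 0 = 0.00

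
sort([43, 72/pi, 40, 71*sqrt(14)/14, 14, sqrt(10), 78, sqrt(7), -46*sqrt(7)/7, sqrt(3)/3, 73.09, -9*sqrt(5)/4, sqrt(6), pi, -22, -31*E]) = [-31*E, -22, -46*sqrt(7)/7, -9*sqrt(5)/4, sqrt(3)/3, sqrt(6), sqrt(7), pi, sqrt(10), 14, 71*sqrt(14)/14, 72/pi, 40, 43, 73.09, 78]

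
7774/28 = 277 + 9/14 ≈ 277.64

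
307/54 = 5 + 37/54 ≈ 5.69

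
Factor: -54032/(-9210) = 2^3*3^(-1)*5^(-1)*11^1 = 88/15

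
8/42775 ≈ 0.000187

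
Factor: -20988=-1*2^2*3^2*11^1*53^1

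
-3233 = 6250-9483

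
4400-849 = 3551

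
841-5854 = -5013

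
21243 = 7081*3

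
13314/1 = 13314 = 13314.00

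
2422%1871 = 551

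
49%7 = 0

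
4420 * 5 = 22100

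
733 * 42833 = 31396589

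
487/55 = 8 + 47/55 ≈ 8.85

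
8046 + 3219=11265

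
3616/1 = 3616 = 3616.00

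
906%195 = 126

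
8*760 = 6080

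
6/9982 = 3/4991 ≈ 0.000601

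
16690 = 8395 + 8295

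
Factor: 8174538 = 2^1*3^2*454141^1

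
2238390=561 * 3990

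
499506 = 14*35679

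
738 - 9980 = -9242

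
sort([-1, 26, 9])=[-1, 9, 26]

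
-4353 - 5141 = -9494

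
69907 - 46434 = 23473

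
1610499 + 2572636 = 4183135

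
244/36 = 6 + 7/9 ≈ 6.78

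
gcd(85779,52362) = 9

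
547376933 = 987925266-440548333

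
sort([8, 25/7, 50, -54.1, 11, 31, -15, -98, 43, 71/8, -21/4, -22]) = [-98, -54.1, -22, -15, -21/4, 25/7, 8, 71/8, 11, 31, 43, 50]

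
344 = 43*8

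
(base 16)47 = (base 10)71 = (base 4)1013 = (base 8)107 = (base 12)5b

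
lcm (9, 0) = 0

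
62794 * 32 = 2009408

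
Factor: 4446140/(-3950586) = -1*2^1*3^(-3)*5^1*131^1*149^(-1)*491^(-1)*1697^1 = -2223070/1975293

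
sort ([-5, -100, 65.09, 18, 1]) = [-100, -5, 1, 18, 65.09]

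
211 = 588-377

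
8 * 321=2568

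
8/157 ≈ 0.0510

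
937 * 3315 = 3106155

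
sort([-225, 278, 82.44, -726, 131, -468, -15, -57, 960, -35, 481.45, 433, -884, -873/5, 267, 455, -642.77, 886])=[-884, -726, -642.77, -468, -225, -873/5, -57, -35, -15, 82.44, 131, 267, 278, 433, 455, 481.45, 886, 960]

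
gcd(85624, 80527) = 1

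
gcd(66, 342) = 6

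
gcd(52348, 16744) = 92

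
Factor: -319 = -1*11^1*29^1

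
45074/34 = 22537/17 ≈ 1325.71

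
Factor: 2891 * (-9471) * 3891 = -1 * 3^2 * 7^3 * 11^1 * 41^1 * 59^1 * 1297^1 = -106538151951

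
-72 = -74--2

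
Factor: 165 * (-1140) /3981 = -1 * 2^2 * 3^1 * 5^2 * 11^1 * 19^1 * 1327^(-1) = -62700/1327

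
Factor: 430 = 2^1*5^1*43^1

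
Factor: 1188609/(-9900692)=-1 * 2^(-2) * 3^1 * 139^(-1) * 17807^(-1) * 396203^1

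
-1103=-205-898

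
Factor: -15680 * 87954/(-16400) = 2^3 * 3^1 * 5^(-1) * 7^2 * 41^(-1) * 107^1 * 137^1 = 17238984/205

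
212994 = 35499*6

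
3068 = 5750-2682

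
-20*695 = -13900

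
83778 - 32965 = 50813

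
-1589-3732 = -5321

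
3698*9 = 33282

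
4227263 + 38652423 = 42879686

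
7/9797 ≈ 0.000715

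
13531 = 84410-70879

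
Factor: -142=-1 * 2^1 * 71^1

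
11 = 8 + 3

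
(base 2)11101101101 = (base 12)1125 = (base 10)1901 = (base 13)b33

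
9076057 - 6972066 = 2103991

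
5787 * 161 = 931707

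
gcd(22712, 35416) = 8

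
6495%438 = 363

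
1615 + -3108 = -1493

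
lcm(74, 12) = 444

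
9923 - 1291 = 8632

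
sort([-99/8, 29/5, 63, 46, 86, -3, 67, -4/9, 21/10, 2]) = [-99/8, -3, -4/9, 2, 21/10, 29/5, 46, 63, 67, 86]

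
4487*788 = 3535756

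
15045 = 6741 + 8304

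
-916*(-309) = 283044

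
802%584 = 218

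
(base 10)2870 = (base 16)b36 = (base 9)3838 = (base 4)230312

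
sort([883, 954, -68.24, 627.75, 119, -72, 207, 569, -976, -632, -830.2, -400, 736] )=[-976, -830.2, -632, -400, -72, -68.24, 119, 207, 569, 627.75, 736, 883, 954] 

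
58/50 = 29/25 = 1.16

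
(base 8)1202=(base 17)23d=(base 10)642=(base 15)2cc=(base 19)1ef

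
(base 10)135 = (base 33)43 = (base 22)63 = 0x87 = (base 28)4n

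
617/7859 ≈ 0.0785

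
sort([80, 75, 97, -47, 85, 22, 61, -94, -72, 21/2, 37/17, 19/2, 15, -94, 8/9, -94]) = [-94, -94, -94, -72, -47, 8/9, 37/17, 19/2, 21/2, 15, 22, 61, 75, 80, 85, 97]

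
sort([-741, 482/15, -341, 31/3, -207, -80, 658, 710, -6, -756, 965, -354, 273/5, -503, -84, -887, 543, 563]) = [-887, -756, -741, -503, -354, -341, -207, -84, -80, -6, 31/3, 482/15, 273/5, 543, 563, 658, 710, 965]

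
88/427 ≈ 0.206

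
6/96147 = 2/32049≈0.0000624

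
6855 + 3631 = 10486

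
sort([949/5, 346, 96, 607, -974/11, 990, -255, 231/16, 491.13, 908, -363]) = [-363, -255, -974/11, 231/16, 96, 949/5, 346, 491.13, 607, 908, 990]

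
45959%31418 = 14541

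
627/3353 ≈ 0.187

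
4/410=2/205 ≈ 0.00976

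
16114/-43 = -374 - 32/43 ≈ -374.74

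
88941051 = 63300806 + 25640245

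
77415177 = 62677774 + 14737403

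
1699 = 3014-1315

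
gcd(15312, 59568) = 48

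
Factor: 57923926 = 2^1*28961963^1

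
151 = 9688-9537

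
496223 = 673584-177361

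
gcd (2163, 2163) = 2163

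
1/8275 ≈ 0.000121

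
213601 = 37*5773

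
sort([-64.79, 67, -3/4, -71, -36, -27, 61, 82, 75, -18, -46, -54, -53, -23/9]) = [-71, -64.79, -54, -53, -46, -36, -27, -18, -23/9, -3/4, 61, 67, 75, 82]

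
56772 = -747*(-76)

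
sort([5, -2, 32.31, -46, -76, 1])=[-76, -46, -2, 1, 5, 32.31]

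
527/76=6+71/76 ≈ 6.93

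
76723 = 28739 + 47984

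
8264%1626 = 134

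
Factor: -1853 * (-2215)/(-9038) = -1 * 2^(-1) * 5^1 * 17^1 * 109^1 * 443^1 * 4519^(-1) = -4104395/9038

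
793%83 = 46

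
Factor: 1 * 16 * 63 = 2^4 * 3^2 * 7^1 = 1008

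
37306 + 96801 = 134107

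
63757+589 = 64346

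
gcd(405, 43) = 1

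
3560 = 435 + 3125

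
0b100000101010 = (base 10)2090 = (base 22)470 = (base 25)38f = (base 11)1630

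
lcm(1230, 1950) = 79950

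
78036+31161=109197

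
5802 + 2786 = 8588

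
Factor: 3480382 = 2^1 * 19^1 * 67^1 * 1367^1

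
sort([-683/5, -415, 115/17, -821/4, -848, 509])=[-848, -415, -821/4, -683/5, 115/17, 509]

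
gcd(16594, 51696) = 2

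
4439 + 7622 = 12061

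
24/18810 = 4/3135 ≈ 0.00128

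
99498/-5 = -19899 - 3/5 = -19899.60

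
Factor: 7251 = 3^1*2417^1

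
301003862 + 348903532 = 649907394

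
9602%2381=78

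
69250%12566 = 6420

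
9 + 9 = 18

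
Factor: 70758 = 2^1*3^2*3931^1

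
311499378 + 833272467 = 1144771845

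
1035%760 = 275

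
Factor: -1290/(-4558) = 3^1 * 5^1 * 53^(-1) = 15/53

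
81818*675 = 55227150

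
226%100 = 26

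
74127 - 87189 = -13062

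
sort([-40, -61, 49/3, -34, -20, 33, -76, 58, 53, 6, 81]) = [-76, -61, -40, -34, -20, 6, 49/3, 33, 53, 58, 81]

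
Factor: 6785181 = 3^3 * 13^2 * 1487^1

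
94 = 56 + 38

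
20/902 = 10/451 ≈ 0.0222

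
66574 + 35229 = 101803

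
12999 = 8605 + 4394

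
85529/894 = 95 + 599/894 ≈ 95.67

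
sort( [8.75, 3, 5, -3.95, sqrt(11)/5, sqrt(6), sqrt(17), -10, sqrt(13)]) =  [-10, -3.95, sqrt(11)/5, sqrt(6), 3, sqrt(13), sqrt(17), 5, 8.75]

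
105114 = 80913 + 24201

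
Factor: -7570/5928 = -1*2^(-2)*3^(-1)*5^1*13^(-1)*19^(-1)*757^1 = -3785/2964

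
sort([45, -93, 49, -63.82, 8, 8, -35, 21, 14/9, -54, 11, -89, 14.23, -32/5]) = [-93, -89, -63.82, -54, -35, -32/5, 14/9, 8, 8, 11, 14.23, 21, 45, 49]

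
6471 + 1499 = 7970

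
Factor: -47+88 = 41^1 = 41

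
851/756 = 1+95/756 ≈ 1.13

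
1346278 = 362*3719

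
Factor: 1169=7^1*167^1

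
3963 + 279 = 4242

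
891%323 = 245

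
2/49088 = 1/24544≈0.0000407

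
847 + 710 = 1557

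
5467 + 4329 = 9796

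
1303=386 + 917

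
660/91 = 7 + 23/91 ≈ 7.25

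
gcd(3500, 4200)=700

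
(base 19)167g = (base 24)fm6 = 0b10001111010110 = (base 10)9174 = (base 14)34b4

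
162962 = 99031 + 63931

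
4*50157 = 200628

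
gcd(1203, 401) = 401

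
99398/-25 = -3975 - 23/25 = -3975.92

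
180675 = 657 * 275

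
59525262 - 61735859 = -2210597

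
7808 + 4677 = 12485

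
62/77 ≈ 0.805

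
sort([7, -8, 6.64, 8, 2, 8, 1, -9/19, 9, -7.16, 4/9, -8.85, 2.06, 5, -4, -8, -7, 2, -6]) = [-8.85, -8, -8, -7.16, -7, -6, -4, -9/19, 4/9, 1, 2, 2, 2.06, 5, 6.64, 7, 8, 8, 9]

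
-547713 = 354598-902311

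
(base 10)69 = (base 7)126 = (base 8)105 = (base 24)2l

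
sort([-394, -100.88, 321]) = [-394, -100.88, 321]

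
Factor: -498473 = -1*503^1*991^1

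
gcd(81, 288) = 9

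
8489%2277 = 1658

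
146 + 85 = 231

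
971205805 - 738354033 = 232851772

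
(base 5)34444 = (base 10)2499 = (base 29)2s5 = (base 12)1543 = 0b100111000011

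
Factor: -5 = -1 * 5^1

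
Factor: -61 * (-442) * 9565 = 2^1 * 5^1 * 13^1 * 17^1 * 61^1 * 1913^1 = 257891530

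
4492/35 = 128+12/35≈128.34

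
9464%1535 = 254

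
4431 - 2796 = 1635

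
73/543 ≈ 0.134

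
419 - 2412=-1993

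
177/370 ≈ 0.478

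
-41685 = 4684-46369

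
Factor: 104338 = 2^1 * 13^1 * 4013^1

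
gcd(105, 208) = 1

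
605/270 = 2+13/54 ≈ 2.24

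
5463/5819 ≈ 0.939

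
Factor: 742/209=2^1 * 7^1 * 11^(-1) * 19^(-1) * 53^1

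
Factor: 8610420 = 2^2*3^1*5^1*7^1*13^1*19^1*83^1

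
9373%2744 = 1141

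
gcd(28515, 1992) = 3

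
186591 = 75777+110814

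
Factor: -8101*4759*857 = -1*857^1*4759^1*8101^1 = -33039628763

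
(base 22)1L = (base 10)43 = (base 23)1K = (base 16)2B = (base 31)1C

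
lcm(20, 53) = 1060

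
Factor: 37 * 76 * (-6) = -1 * 2^3 * 3^1 * 19^1 * 37^1 = -16872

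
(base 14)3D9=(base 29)QP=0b1100001011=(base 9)1055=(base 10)779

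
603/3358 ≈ 0.180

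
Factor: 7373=73^1 * 101^1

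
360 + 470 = 830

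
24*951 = 22824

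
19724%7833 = 4058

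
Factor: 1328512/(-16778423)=-1 * 2^7 * 97^1 * 101^(-1) * 107^1 * 271^(-1) * 613^(-1)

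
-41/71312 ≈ -0.000575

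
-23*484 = -11132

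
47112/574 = 23556/287 ≈ 82.08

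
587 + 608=1195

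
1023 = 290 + 733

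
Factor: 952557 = 3^1 * 149^1 * 2131^1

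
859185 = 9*95465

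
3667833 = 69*53157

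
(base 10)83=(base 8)123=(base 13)65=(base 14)5d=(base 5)313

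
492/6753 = 164/2251≈0.0729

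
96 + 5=101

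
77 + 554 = 631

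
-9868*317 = -3128156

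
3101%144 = 77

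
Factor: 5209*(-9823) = -1*11^1*19^1*47^1*5209^1 = -51168007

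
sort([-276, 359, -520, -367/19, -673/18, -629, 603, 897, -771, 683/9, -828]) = [-828, -771, -629, -520, -276, -673/18, -367/19, 683/9, 359, 603, 897]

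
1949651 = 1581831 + 367820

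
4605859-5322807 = -716948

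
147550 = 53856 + 93694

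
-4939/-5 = 987+4/5 = 987.80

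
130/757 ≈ 0.172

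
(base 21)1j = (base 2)101000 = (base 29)1b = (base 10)40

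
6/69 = 2/23 ≈ 0.0870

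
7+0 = 7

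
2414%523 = 322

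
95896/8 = 11987 = 11987.00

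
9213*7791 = 71778483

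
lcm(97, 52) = 5044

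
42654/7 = 6093 + 3/7≈6093.43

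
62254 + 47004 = 109258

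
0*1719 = 0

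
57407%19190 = 19027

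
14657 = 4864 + 9793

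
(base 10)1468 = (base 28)1oc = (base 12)a24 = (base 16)5bc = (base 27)20a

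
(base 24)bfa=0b1101000110010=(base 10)6706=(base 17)1638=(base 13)308b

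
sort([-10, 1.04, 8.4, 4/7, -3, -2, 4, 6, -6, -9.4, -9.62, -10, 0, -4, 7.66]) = [-10, -10, -9.62, -9.4, -6, -4, -3, -2, 0, 4/7, 1.04, 4, 6, 7.66, 8.4]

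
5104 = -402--5506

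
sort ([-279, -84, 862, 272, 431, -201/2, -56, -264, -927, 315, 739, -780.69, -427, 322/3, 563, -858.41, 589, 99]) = [-927, -858.41, -780.69, -427, -279, -264, -201/2, -84, -56, 99, 322/3, 272, 315, 431, 563, 589, 739, 862]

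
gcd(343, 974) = 1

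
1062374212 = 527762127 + 534612085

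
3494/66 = 1747/33 ≈ 52.94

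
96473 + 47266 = 143739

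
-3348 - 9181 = -12529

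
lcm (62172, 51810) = 310860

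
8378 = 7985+393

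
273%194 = 79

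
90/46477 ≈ 0.00194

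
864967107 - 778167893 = 86799214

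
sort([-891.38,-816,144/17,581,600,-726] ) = [-891.38,-816,-726,144/17,581,600] 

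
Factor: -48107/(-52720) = 2^(-4) * 5^(-1) * 73^1 = 73/80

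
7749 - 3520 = 4229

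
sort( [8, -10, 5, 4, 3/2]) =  [-10, 3/2, 4, 5, 8]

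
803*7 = 5621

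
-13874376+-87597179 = -101471555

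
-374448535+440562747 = 66114212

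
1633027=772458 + 860569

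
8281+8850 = 17131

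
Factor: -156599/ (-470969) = 149^1*151^ (-1)*1051^1*3119^ (-1)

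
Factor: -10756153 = -1 * 433^1 * 24841^1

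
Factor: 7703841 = 3^1*31^1*82837^1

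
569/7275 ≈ 0.0782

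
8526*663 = 5652738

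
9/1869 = 3/623 ≈ 0.00482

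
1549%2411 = 1549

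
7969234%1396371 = 987379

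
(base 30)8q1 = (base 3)101221121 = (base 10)7981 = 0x1f2d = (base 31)89e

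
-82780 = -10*8278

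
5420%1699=323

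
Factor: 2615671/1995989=17^1 * 251^1 * 613^1 * 1995989^(-1)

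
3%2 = 1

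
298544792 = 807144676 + -508599884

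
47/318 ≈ 0.148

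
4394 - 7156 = -2762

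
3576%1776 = 24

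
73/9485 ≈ 0.00770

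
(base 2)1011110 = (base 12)7a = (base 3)10111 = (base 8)136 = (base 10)94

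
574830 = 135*4258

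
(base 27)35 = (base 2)1010110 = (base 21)42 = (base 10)86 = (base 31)2o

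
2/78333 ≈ 0.0000255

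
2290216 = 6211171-3920955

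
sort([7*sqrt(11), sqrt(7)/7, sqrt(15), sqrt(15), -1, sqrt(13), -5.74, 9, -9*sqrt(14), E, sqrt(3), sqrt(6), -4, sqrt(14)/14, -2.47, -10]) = [-9*sqrt(14), -10, -5.74, -4, -2.47, -1, sqrt(14)/14, sqrt(7)/7, sqrt(3), sqrt(6), E, sqrt(13), sqrt(15), sqrt(15), 9, 7*sqrt(11)]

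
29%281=29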